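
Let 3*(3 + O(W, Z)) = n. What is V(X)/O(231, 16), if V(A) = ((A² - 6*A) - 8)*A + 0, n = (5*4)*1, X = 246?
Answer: 43565616/11 ≈ 3.9605e+6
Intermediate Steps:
n = 20 (n = 20*1 = 20)
O(W, Z) = 11/3 (O(W, Z) = -3 + (⅓)*20 = -3 + 20/3 = 11/3)
V(A) = A*(-8 + A² - 6*A) (V(A) = (-8 + A² - 6*A)*A + 0 = A*(-8 + A² - 6*A) + 0 = A*(-8 + A² - 6*A))
V(X)/O(231, 16) = (246*(-8 + 246² - 6*246))/(11/3) = (246*(-8 + 60516 - 1476))*(3/11) = (246*59032)*(3/11) = 14521872*(3/11) = 43565616/11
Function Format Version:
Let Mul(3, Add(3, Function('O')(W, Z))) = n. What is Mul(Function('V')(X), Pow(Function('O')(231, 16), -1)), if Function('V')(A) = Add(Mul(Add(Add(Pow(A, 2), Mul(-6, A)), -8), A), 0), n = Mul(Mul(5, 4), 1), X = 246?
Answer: Rational(43565616, 11) ≈ 3.9605e+6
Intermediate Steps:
n = 20 (n = Mul(20, 1) = 20)
Function('O')(W, Z) = Rational(11, 3) (Function('O')(W, Z) = Add(-3, Mul(Rational(1, 3), 20)) = Add(-3, Rational(20, 3)) = Rational(11, 3))
Function('V')(A) = Mul(A, Add(-8, Pow(A, 2), Mul(-6, A))) (Function('V')(A) = Add(Mul(Add(-8, Pow(A, 2), Mul(-6, A)), A), 0) = Add(Mul(A, Add(-8, Pow(A, 2), Mul(-6, A))), 0) = Mul(A, Add(-8, Pow(A, 2), Mul(-6, A))))
Mul(Function('V')(X), Pow(Function('O')(231, 16), -1)) = Mul(Mul(246, Add(-8, Pow(246, 2), Mul(-6, 246))), Pow(Rational(11, 3), -1)) = Mul(Mul(246, Add(-8, 60516, -1476)), Rational(3, 11)) = Mul(Mul(246, 59032), Rational(3, 11)) = Mul(14521872, Rational(3, 11)) = Rational(43565616, 11)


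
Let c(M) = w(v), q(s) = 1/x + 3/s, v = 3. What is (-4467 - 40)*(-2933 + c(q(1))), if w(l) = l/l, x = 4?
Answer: 13214524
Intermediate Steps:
q(s) = ¼ + 3/s (q(s) = 1/4 + 3/s = 1*(¼) + 3/s = ¼ + 3/s)
w(l) = 1
c(M) = 1
(-4467 - 40)*(-2933 + c(q(1))) = (-4467 - 40)*(-2933 + 1) = -4507*(-2932) = 13214524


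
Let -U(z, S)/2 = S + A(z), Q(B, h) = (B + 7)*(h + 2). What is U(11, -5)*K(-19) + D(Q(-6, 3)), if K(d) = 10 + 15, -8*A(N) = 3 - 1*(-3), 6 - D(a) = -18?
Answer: 623/2 ≈ 311.50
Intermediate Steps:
Q(B, h) = (2 + h)*(7 + B) (Q(B, h) = (7 + B)*(2 + h) = (2 + h)*(7 + B))
D(a) = 24 (D(a) = 6 - 1*(-18) = 6 + 18 = 24)
A(N) = -¾ (A(N) = -(3 - 1*(-3))/8 = -(3 + 3)/8 = -⅛*6 = -¾)
K(d) = 25
U(z, S) = 3/2 - 2*S (U(z, S) = -2*(S - ¾) = -2*(-¾ + S) = 3/2 - 2*S)
U(11, -5)*K(-19) + D(Q(-6, 3)) = (3/2 - 2*(-5))*25 + 24 = (3/2 + 10)*25 + 24 = (23/2)*25 + 24 = 575/2 + 24 = 623/2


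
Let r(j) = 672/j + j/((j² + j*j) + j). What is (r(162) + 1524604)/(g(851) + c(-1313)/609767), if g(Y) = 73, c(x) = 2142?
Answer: 8157729105759209/390620292075 ≈ 20884.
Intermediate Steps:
r(j) = 672/j + j/(j + 2*j²) (r(j) = 672/j + j/((j² + j²) + j) = 672/j + j/(2*j² + j) = 672/j + j/(j + 2*j²))
(r(162) + 1524604)/(g(851) + c(-1313)/609767) = ((672 + 1345*162)/(162*(1 + 2*162)) + 1524604)/(73 + 2142/609767) = ((672 + 217890)/(162*(1 + 324)) + 1524604)/(73 + 2142*(1/609767)) = ((1/162)*218562/325 + 1524604)/(73 + 2142/609767) = ((1/162)*(1/325)*218562 + 1524604)/(44515133/609767) = (36427/8775 + 1524604)*(609767/44515133) = (13378436527/8775)*(609767/44515133) = 8157729105759209/390620292075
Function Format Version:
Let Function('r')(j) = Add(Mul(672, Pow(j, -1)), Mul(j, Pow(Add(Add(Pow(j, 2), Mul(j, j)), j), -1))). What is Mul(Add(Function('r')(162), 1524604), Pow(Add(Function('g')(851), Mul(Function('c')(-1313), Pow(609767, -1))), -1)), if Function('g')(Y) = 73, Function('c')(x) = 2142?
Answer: Rational(8157729105759209, 390620292075) ≈ 20884.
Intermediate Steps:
Function('r')(j) = Add(Mul(672, Pow(j, -1)), Mul(j, Pow(Add(j, Mul(2, Pow(j, 2))), -1))) (Function('r')(j) = Add(Mul(672, Pow(j, -1)), Mul(j, Pow(Add(Add(Pow(j, 2), Pow(j, 2)), j), -1))) = Add(Mul(672, Pow(j, -1)), Mul(j, Pow(Add(Mul(2, Pow(j, 2)), j), -1))) = Add(Mul(672, Pow(j, -1)), Mul(j, Pow(Add(j, Mul(2, Pow(j, 2))), -1))))
Mul(Add(Function('r')(162), 1524604), Pow(Add(Function('g')(851), Mul(Function('c')(-1313), Pow(609767, -1))), -1)) = Mul(Add(Mul(Pow(162, -1), Pow(Add(1, Mul(2, 162)), -1), Add(672, Mul(1345, 162))), 1524604), Pow(Add(73, Mul(2142, Pow(609767, -1))), -1)) = Mul(Add(Mul(Rational(1, 162), Pow(Add(1, 324), -1), Add(672, 217890)), 1524604), Pow(Add(73, Mul(2142, Rational(1, 609767))), -1)) = Mul(Add(Mul(Rational(1, 162), Pow(325, -1), 218562), 1524604), Pow(Add(73, Rational(2142, 609767)), -1)) = Mul(Add(Mul(Rational(1, 162), Rational(1, 325), 218562), 1524604), Pow(Rational(44515133, 609767), -1)) = Mul(Add(Rational(36427, 8775), 1524604), Rational(609767, 44515133)) = Mul(Rational(13378436527, 8775), Rational(609767, 44515133)) = Rational(8157729105759209, 390620292075)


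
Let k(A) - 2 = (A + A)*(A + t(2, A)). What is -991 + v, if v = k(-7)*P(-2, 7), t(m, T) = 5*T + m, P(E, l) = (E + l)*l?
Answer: 18679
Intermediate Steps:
P(E, l) = l*(E + l)
t(m, T) = m + 5*T
k(A) = 2 + 2*A*(2 + 6*A) (k(A) = 2 + (A + A)*(A + (2 + 5*A)) = 2 + (2*A)*(2 + 6*A) = 2 + 2*A*(2 + 6*A))
v = 19670 (v = (2 + 4*(-7) + 12*(-7)**2)*(7*(-2 + 7)) = (2 - 28 + 12*49)*(7*5) = (2 - 28 + 588)*35 = 562*35 = 19670)
-991 + v = -991 + 19670 = 18679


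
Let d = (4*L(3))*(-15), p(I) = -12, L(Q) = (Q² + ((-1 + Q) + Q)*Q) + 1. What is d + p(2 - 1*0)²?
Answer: -1356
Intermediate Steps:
L(Q) = 1 + Q² + Q*(-1 + 2*Q) (L(Q) = (Q² + (-1 + 2*Q)*Q) + 1 = (Q² + Q*(-1 + 2*Q)) + 1 = 1 + Q² + Q*(-1 + 2*Q))
d = -1500 (d = (4*(1 - 1*3 + 3*3²))*(-15) = (4*(1 - 3 + 3*9))*(-15) = (4*(1 - 3 + 27))*(-15) = (4*25)*(-15) = 100*(-15) = -1500)
d + p(2 - 1*0)² = -1500 + (-12)² = -1500 + 144 = -1356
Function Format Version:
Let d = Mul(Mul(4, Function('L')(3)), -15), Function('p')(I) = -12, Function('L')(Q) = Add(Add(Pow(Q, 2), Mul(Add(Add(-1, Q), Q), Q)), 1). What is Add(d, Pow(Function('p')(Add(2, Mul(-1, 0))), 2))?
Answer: -1356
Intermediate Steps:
Function('L')(Q) = Add(1, Pow(Q, 2), Mul(Q, Add(-1, Mul(2, Q)))) (Function('L')(Q) = Add(Add(Pow(Q, 2), Mul(Add(-1, Mul(2, Q)), Q)), 1) = Add(Add(Pow(Q, 2), Mul(Q, Add(-1, Mul(2, Q)))), 1) = Add(1, Pow(Q, 2), Mul(Q, Add(-1, Mul(2, Q)))))
d = -1500 (d = Mul(Mul(4, Add(1, Mul(-1, 3), Mul(3, Pow(3, 2)))), -15) = Mul(Mul(4, Add(1, -3, Mul(3, 9))), -15) = Mul(Mul(4, Add(1, -3, 27)), -15) = Mul(Mul(4, 25), -15) = Mul(100, -15) = -1500)
Add(d, Pow(Function('p')(Add(2, Mul(-1, 0))), 2)) = Add(-1500, Pow(-12, 2)) = Add(-1500, 144) = -1356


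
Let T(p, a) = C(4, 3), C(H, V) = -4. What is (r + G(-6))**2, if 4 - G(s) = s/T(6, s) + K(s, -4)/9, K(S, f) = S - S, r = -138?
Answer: 73441/4 ≈ 18360.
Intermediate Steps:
T(p, a) = -4
K(S, f) = 0
G(s) = 4 + s/4 (G(s) = 4 - (s/(-4) + 0/9) = 4 - (s*(-1/4) + 0*(1/9)) = 4 - (-s/4 + 0) = 4 - (-1)*s/4 = 4 + s/4)
(r + G(-6))**2 = (-138 + (4 + (1/4)*(-6)))**2 = (-138 + (4 - 3/2))**2 = (-138 + 5/2)**2 = (-271/2)**2 = 73441/4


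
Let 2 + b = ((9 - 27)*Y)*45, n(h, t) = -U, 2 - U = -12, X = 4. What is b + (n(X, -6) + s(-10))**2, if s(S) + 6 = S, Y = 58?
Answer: -46082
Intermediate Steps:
U = 14 (U = 2 - 1*(-12) = 2 + 12 = 14)
s(S) = -6 + S
n(h, t) = -14 (n(h, t) = -1*14 = -14)
b = -46982 (b = -2 + ((9 - 27)*58)*45 = -2 - 18*58*45 = -2 - 1044*45 = -2 - 46980 = -46982)
b + (n(X, -6) + s(-10))**2 = -46982 + (-14 + (-6 - 10))**2 = -46982 + (-14 - 16)**2 = -46982 + (-30)**2 = -46982 + 900 = -46082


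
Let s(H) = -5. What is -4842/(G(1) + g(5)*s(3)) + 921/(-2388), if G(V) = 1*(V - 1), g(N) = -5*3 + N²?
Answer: 1919441/19900 ≈ 96.454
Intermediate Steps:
g(N) = -15 + N²
G(V) = -1 + V (G(V) = 1*(-1 + V) = -1 + V)
-4842/(G(1) + g(5)*s(3)) + 921/(-2388) = -4842/((-1 + 1) + (-15 + 5²)*(-5)) + 921/(-2388) = -4842/(0 + (-15 + 25)*(-5)) + 921*(-1/2388) = -4842/(0 + 10*(-5)) - 307/796 = -4842/(0 - 50) - 307/796 = -4842/(-50) - 307/796 = -4842*(-1/50) - 307/796 = 2421/25 - 307/796 = 1919441/19900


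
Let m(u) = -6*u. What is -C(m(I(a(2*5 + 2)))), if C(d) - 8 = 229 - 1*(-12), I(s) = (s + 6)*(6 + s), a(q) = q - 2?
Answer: -249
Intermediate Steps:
a(q) = -2 + q
I(s) = (6 + s)² (I(s) = (6 + s)*(6 + s) = (6 + s)²)
C(d) = 249 (C(d) = 8 + (229 - 1*(-12)) = 8 + (229 + 12) = 8 + 241 = 249)
-C(m(I(a(2*5 + 2)))) = -1*249 = -249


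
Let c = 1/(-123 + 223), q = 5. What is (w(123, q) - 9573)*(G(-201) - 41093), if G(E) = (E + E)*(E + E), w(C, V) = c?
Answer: -115365059789/100 ≈ -1.1537e+9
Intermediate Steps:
c = 1/100 ≈ 0.010000
w(C, V) = 1/100
G(E) = 4*E**2 (G(E) = (2*E)*(2*E) = 4*E**2)
(w(123, q) - 9573)*(G(-201) - 41093) = (1/100 - 9573)*(4*(-201)**2 - 41093) = -957299*(4*40401 - 41093)/100 = -957299*(161604 - 41093)/100 = -957299/100*120511 = -115365059789/100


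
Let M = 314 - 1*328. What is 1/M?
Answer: -1/14 ≈ -0.071429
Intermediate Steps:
M = -14 (M = 314 - 328 = -14)
1/M = 1/(-14) = -1/14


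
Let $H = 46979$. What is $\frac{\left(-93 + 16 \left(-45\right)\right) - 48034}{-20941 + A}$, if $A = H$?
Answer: $- \frac{48847}{26038} \approx -1.876$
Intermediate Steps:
$A = 46979$
$\frac{\left(-93 + 16 \left(-45\right)\right) - 48034}{-20941 + A} = \frac{\left(-93 + 16 \left(-45\right)\right) - 48034}{-20941 + 46979} = \frac{\left(-93 - 720\right) - 48034}{26038} = \left(-813 - 48034\right) \frac{1}{26038} = \left(-48847\right) \frac{1}{26038} = - \frac{48847}{26038}$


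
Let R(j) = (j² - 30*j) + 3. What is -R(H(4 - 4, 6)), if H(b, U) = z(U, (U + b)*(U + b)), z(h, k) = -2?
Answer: -67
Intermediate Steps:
H(b, U) = -2
R(j) = 3 + j² - 30*j
-R(H(4 - 4, 6)) = -(3 + (-2)² - 30*(-2)) = -(3 + 4 + 60) = -1*67 = -67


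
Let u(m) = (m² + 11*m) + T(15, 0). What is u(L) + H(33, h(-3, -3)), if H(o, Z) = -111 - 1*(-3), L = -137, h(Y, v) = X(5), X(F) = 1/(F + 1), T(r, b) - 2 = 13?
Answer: 17169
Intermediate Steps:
T(r, b) = 15 (T(r, b) = 2 + 13 = 15)
X(F) = 1/(1 + F)
h(Y, v) = ⅙ (h(Y, v) = 1/(1 + 5) = 1/6 = ⅙)
H(o, Z) = -108 (H(o, Z) = -111 + 3 = -108)
u(m) = 15 + m² + 11*m (u(m) = (m² + 11*m) + 15 = 15 + m² + 11*m)
u(L) + H(33, h(-3, -3)) = (15 + (-137)² + 11*(-137)) - 108 = (15 + 18769 - 1507) - 108 = 17277 - 108 = 17169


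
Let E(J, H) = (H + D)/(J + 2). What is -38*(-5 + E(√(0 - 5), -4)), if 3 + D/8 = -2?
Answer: 5054/9 - 1672*I*√5/9 ≈ 561.56 - 415.41*I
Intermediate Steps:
D = -40 (D = -24 + 8*(-2) = -24 - 16 = -40)
E(J, H) = (-40 + H)/(2 + J) (E(J, H) = (H - 40)/(J + 2) = (-40 + H)/(2 + J))
-38*(-5 + E(√(0 - 5), -4)) = -38*(-5 + (-40 - 4)/(2 + √(0 - 5))) = -38*(-5 - 44/(2 + √(-5))) = -38*(-5 - 44/(2 + I*√5)) = 190 + 1672/(2 + I*√5)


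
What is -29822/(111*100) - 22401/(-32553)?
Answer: -1084301/542550 ≈ -1.9985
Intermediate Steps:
-29822/(111*100) - 22401/(-32553) = -29822/11100 - 22401*(-1/32553) = -29822*1/11100 + 2489/3617 = -403/150 + 2489/3617 = -1084301/542550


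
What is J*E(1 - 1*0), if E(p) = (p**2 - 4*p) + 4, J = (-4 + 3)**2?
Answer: 1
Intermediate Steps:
J = 1 (J = (-1)**2 = 1)
E(p) = 4 + p**2 - 4*p
J*E(1 - 1*0) = 1*(4 + (1 - 1*0)**2 - 4*(1 - 1*0)) = 1*(4 + (1 + 0)**2 - 4*(1 + 0)) = 1*(4 + 1**2 - 4*1) = 1*(4 + 1 - 4) = 1*1 = 1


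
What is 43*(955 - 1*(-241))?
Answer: 51428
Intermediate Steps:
43*(955 - 1*(-241)) = 43*(955 + 241) = 43*1196 = 51428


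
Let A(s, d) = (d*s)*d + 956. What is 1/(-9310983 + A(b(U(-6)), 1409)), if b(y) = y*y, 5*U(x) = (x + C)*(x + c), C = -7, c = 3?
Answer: 25/2786861726 ≈ 8.9707e-9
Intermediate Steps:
U(x) = (-7 + x)*(3 + x)/5 (U(x) = ((x - 7)*(x + 3))/5 = ((-7 + x)*(3 + x))/5 = (-7 + x)*(3 + x)/5)
b(y) = y**2
A(s, d) = 956 + s*d**2 (A(s, d) = s*d**2 + 956 = 956 + s*d**2)
1/(-9310983 + A(b(U(-6)), 1409)) = 1/(-9310983 + (956 + (-21/5 - 4/5*(-6) + (1/5)*(-6)**2)**2*1409**2)) = 1/(-9310983 + (956 + (-21/5 + 24/5 + (1/5)*36)**2*1985281)) = 1/(-9310983 + (956 + (-21/5 + 24/5 + 36/5)**2*1985281)) = 1/(-9310983 + (956 + (39/5)**2*1985281)) = 1/(-9310983 + (956 + (1521/25)*1985281)) = 1/(-9310983 + (956 + 3019612401/25)) = 1/(-9310983 + 3019636301/25) = 1/(2786861726/25) = 25/2786861726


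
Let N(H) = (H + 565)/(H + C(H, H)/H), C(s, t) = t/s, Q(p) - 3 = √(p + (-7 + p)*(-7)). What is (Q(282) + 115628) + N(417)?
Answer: 10053742042/86945 + I*√1643 ≈ 1.1563e+5 + 40.534*I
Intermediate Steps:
Q(p) = 3 + √(49 - 6*p) (Q(p) = 3 + √(p + (-7 + p)*(-7)) = 3 + √(p + (49 - 7*p)) = 3 + √(49 - 6*p))
N(H) = (565 + H)/(H + 1/H) (N(H) = (H + 565)/(H + (H/H)/H) = (565 + H)/(H + 1/H))
(Q(282) + 115628) + N(417) = ((3 + √(49 - 6*282)) + 115628) + 417*(565 + 417)/(1 + 417²) = ((3 + √(49 - 1692)) + 115628) + 417*982/(1 + 173889) = ((3 + √(-1643)) + 115628) + 417*982/173890 = ((3 + I*√1643) + 115628) + 417*(1/173890)*982 = (115631 + I*√1643) + 204747/86945 = 10053742042/86945 + I*√1643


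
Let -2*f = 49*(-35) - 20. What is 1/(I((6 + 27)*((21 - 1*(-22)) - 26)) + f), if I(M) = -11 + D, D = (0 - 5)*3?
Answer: 2/1683 ≈ 0.0011884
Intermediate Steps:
f = 1735/2 (f = -(49*(-35) - 20)/2 = -(-1715 - 20)/2 = -½*(-1735) = 1735/2 ≈ 867.50)
D = -15 (D = -5*3 = -15)
I(M) = -26 (I(M) = -11 - 15 = -26)
1/(I((6 + 27)*((21 - 1*(-22)) - 26)) + f) = 1/(-26 + 1735/2) = 1/(1683/2) = 2/1683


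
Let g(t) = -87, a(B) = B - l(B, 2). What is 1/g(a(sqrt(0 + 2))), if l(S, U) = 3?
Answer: -1/87 ≈ -0.011494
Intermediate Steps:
a(B) = -3 + B (a(B) = B - 1*3 = B - 3 = -3 + B)
1/g(a(sqrt(0 + 2))) = 1/(-87) = -1/87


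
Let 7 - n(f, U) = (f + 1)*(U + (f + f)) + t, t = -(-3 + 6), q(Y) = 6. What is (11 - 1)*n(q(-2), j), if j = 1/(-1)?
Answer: -670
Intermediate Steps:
t = -3 (t = -1*3 = -3)
j = -1
n(f, U) = 10 - (1 + f)*(U + 2*f) (n(f, U) = 7 - ((f + 1)*(U + (f + f)) - 3) = 7 - ((1 + f)*(U + 2*f) - 3) = 7 - (-3 + (1 + f)*(U + 2*f)) = 7 + (3 - (1 + f)*(U + 2*f)) = 10 - (1 + f)*(U + 2*f))
(11 - 1)*n(q(-2), j) = (11 - 1)*(10 - 1*(-1) - 2*6 - 2*6² - 1*(-1)*6) = 10*(10 + 1 - 12 - 2*36 + 6) = 10*(10 + 1 - 12 - 72 + 6) = 10*(-67) = -670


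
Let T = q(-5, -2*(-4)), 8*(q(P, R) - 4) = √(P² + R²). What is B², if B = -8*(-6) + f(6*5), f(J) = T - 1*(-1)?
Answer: (424 + √89)²/64 ≈ 2935.4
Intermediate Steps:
q(P, R) = 4 + √(P² + R²)/8
T = 4 + √89/8 (T = 4 + √((-5)² + (-2*(-4))²)/8 = 4 + √(25 + 8²)/8 = 4 + √(25 + 64)/8 = 4 + √89/8 ≈ 5.1792)
f(J) = 5 + √89/8 (f(J) = (4 + √89/8) - 1*(-1) = (4 + √89/8) + 1 = 5 + √89/8)
B = 53 + √89/8 (B = -8*(-6) + (5 + √89/8) = 48 + (5 + √89/8) = 53 + √89/8 ≈ 54.179)
B² = (53 + √89/8)²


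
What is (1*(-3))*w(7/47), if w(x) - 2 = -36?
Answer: 102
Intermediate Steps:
w(x) = -34 (w(x) = 2 - 36 = -34)
(1*(-3))*w(7/47) = (1*(-3))*(-34) = -3*(-34) = 102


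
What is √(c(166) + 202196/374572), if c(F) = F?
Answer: √1460389460541/93643 ≈ 12.905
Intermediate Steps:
√(c(166) + 202196/374572) = √(166 + 202196/374572) = √(166 + 202196*(1/374572)) = √(166 + 50549/93643) = √(15595287/93643) = √1460389460541/93643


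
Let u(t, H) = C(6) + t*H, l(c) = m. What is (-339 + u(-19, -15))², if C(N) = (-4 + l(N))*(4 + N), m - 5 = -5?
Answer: 8836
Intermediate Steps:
m = 0 (m = 5 - 5 = 0)
l(c) = 0
C(N) = -16 - 4*N (C(N) = (-4 + 0)*(4 + N) = -4*(4 + N) = -16 - 4*N)
u(t, H) = -40 + H*t (u(t, H) = (-16 - 4*6) + t*H = (-16 - 24) + H*t = -40 + H*t)
(-339 + u(-19, -15))² = (-339 + (-40 - 15*(-19)))² = (-339 + (-40 + 285))² = (-339 + 245)² = (-94)² = 8836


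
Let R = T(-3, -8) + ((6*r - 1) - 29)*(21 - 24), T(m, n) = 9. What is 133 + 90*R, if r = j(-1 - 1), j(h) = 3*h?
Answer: 18763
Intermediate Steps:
r = -6 (r = 3*(-1 - 1) = 3*(-2) = -6)
R = 207 (R = 9 + ((6*(-6) - 1) - 29)*(21 - 24) = 9 + ((-36 - 1) - 29)*(-3) = 9 + (-37 - 29)*(-3) = 9 - 66*(-3) = 9 + 198 = 207)
133 + 90*R = 133 + 90*207 = 133 + 18630 = 18763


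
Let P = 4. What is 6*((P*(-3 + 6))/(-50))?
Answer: -36/25 ≈ -1.4400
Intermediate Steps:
6*((P*(-3 + 6))/(-50)) = 6*((4*(-3 + 6))/(-50)) = 6*((4*3)*(-1/50)) = 6*(12*(-1/50)) = 6*(-6/25) = -36/25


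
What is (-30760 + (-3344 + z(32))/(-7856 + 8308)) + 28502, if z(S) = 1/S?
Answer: -32766719/14464 ≈ -2265.4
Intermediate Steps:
(-30760 + (-3344 + z(32))/(-7856 + 8308)) + 28502 = (-30760 + (-3344 + 1/32)/(-7856 + 8308)) + 28502 = (-30760 + (-3344 + 1/32)/452) + 28502 = (-30760 - 107007/32*1/452) + 28502 = (-30760 - 107007/14464) + 28502 = -445019647/14464 + 28502 = -32766719/14464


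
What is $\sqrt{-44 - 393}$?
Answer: $i \sqrt{437} \approx 20.905 i$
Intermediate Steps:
$\sqrt{-44 - 393} = \sqrt{-437} = i \sqrt{437}$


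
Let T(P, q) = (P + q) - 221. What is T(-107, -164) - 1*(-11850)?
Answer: 11358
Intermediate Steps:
T(P, q) = -221 + P + q
T(-107, -164) - 1*(-11850) = (-221 - 107 - 164) - 1*(-11850) = -492 + 11850 = 11358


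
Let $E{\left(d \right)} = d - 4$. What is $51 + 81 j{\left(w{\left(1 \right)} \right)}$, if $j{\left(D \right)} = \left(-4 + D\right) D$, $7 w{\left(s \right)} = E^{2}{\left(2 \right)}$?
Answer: $- \frac{5277}{49} \approx -107.69$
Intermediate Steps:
$E{\left(d \right)} = -4 + d$
$w{\left(s \right)} = \frac{4}{7}$ ($w{\left(s \right)} = \frac{\left(-4 + 2\right)^{2}}{7} = \frac{\left(-2\right)^{2}}{7} = \frac{1}{7} \cdot 4 = \frac{4}{7}$)
$j{\left(D \right)} = D \left(-4 + D\right)$
$51 + 81 j{\left(w{\left(1 \right)} \right)} = 51 + 81 \frac{4 \left(-4 + \frac{4}{7}\right)}{7} = 51 + 81 \cdot \frac{4}{7} \left(- \frac{24}{7}\right) = 51 + 81 \left(- \frac{96}{49}\right) = 51 - \frac{7776}{49} = - \frac{5277}{49}$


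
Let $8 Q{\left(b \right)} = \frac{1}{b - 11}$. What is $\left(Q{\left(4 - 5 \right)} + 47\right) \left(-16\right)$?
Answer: $- \frac{4511}{6} \approx -751.83$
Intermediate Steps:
$Q{\left(b \right)} = \frac{1}{8 \left(-11 + b\right)}$ ($Q{\left(b \right)} = \frac{1}{8 \left(b - 11\right)} = \frac{1}{8 \left(-11 + b\right)}$)
$\left(Q{\left(4 - 5 \right)} + 47\right) \left(-16\right) = \left(\frac{1}{8 \left(-11 + \left(4 - 5\right)\right)} + 47\right) \left(-16\right) = \left(\frac{1}{8 \left(-11 - 1\right)} + 47\right) \left(-16\right) = \left(\frac{1}{8 \left(-12\right)} + 47\right) \left(-16\right) = \left(\frac{1}{8} \left(- \frac{1}{12}\right) + 47\right) \left(-16\right) = \left(- \frac{1}{96} + 47\right) \left(-16\right) = \frac{4511}{96} \left(-16\right) = - \frac{4511}{6}$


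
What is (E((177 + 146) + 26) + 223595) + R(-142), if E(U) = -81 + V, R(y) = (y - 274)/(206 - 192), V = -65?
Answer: 1563935/7 ≈ 2.2342e+5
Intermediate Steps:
R(y) = -137/7 + y/14 (R(y) = (-274 + y)/14 = (-274 + y)*(1/14) = -137/7 + y/14)
E(U) = -146 (E(U) = -81 - 65 = -146)
(E((177 + 146) + 26) + 223595) + R(-142) = (-146 + 223595) + (-137/7 + (1/14)*(-142)) = 223449 + (-137/7 - 71/7) = 223449 - 208/7 = 1563935/7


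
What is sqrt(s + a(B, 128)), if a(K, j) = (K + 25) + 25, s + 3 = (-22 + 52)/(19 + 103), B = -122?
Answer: 4*I*sqrt(17385)/61 ≈ 8.646*I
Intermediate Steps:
s = -168/61 (s = -3 + (-22 + 52)/(19 + 103) = -3 + 30/122 = -3 + (1/122)*30 = -3 + 15/61 = -168/61 ≈ -2.7541)
a(K, j) = 50 + K (a(K, j) = (25 + K) + 25 = 50 + K)
sqrt(s + a(B, 128)) = sqrt(-168/61 + (50 - 122)) = sqrt(-168/61 - 72) = sqrt(-4560/61) = 4*I*sqrt(17385)/61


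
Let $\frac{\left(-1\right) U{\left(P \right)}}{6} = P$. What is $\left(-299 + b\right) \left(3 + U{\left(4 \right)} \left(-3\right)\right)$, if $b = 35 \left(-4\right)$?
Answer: $-32925$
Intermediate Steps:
$U{\left(P \right)} = - 6 P$
$b = -140$
$\left(-299 + b\right) \left(3 + U{\left(4 \right)} \left(-3\right)\right) = \left(-299 - 140\right) \left(3 + \left(-6\right) 4 \left(-3\right)\right) = - 439 \left(3 - -72\right) = - 439 \left(3 + 72\right) = \left(-439\right) 75 = -32925$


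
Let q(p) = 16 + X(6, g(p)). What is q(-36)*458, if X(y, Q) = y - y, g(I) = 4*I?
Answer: 7328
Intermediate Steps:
X(y, Q) = 0
q(p) = 16 (q(p) = 16 + 0 = 16)
q(-36)*458 = 16*458 = 7328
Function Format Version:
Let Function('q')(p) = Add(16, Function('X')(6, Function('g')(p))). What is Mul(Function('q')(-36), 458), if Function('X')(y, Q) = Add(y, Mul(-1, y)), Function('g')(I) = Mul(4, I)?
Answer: 7328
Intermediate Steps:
Function('X')(y, Q) = 0
Function('q')(p) = 16 (Function('q')(p) = Add(16, 0) = 16)
Mul(Function('q')(-36), 458) = Mul(16, 458) = 7328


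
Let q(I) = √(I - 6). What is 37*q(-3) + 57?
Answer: 57 + 111*I ≈ 57.0 + 111.0*I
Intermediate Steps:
q(I) = √(-6 + I)
37*q(-3) + 57 = 37*√(-6 - 3) + 57 = 37*√(-9) + 57 = 37*(3*I) + 57 = 111*I + 57 = 57 + 111*I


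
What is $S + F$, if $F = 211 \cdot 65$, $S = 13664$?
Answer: $27379$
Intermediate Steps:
$F = 13715$
$S + F = 13664 + 13715 = 27379$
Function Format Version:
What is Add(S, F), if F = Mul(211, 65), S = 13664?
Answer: 27379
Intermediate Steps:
F = 13715
Add(S, F) = Add(13664, 13715) = 27379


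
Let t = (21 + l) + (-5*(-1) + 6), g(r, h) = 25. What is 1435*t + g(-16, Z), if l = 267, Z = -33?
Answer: 429090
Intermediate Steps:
t = 299 (t = (21 + 267) + (-5*(-1) + 6) = 288 + (5 + 6) = 288 + 11 = 299)
1435*t + g(-16, Z) = 1435*299 + 25 = 429065 + 25 = 429090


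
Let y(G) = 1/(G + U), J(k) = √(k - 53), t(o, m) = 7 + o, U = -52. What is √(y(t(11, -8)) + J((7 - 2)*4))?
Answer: √(-34 + 1156*I*√33)/34 ≈ 1.6904 + 1.6991*I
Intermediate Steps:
J(k) = √(-53 + k)
y(G) = 1/(-52 + G) (y(G) = 1/(G - 52) = 1/(-52 + G))
√(y(t(11, -8)) + J((7 - 2)*4)) = √(1/(-52 + (7 + 11)) + √(-53 + (7 - 2)*4)) = √(1/(-52 + 18) + √(-53 + 5*4)) = √(1/(-34) + √(-53 + 20)) = √(-1/34 + √(-33)) = √(-1/34 + I*√33)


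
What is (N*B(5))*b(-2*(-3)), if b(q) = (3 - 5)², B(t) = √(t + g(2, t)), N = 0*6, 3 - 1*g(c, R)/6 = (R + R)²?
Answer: 0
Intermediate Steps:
g(c, R) = 18 - 24*R² (g(c, R) = 18 - 6*(R + R)² = 18 - 6*4*R² = 18 - 24*R²)
N = 0
B(t) = √(18 + t - 24*t²) (B(t) = √(t + (18 - 24*t²)) = √(18 + t - 24*t²))
b(q) = 4 (b(q) = (-2)² = 4)
(N*B(5))*b(-2*(-3)) = (0*√(18 + 5 - 24*5²))*4 = (0*√(18 + 5 - 24*25))*4 = (0*√(18 + 5 - 600))*4 = (0*√(-577))*4 = (0*(I*√577))*4 = 0*4 = 0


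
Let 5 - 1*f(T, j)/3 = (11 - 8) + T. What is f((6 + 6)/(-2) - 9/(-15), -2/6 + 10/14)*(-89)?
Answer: -9879/5 ≈ -1975.8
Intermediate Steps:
f(T, j) = 6 - 3*T (f(T, j) = 15 - 3*((11 - 8) + T) = 15 - 3*(3 + T) = 15 + (-9 - 3*T) = 6 - 3*T)
f((6 + 6)/(-2) - 9/(-15), -2/6 + 10/14)*(-89) = (6 - 3*((6 + 6)/(-2) - 9/(-15)))*(-89) = (6 - 3*(12*(-½) - 9*(-1/15)))*(-89) = (6 - 3*(-6 + ⅗))*(-89) = (6 - 3*(-27/5))*(-89) = (6 + 81/5)*(-89) = (111/5)*(-89) = -9879/5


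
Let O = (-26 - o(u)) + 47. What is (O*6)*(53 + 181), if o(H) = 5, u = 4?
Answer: 22464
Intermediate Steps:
O = 16 (O = (-26 - 1*5) + 47 = (-26 - 5) + 47 = -31 + 47 = 16)
(O*6)*(53 + 181) = (16*6)*(53 + 181) = 96*234 = 22464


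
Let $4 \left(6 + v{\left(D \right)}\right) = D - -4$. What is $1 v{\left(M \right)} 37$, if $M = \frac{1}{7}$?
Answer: $- \frac{5143}{28} \approx -183.68$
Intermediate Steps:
$M = \frac{1}{7} \approx 0.14286$
$v{\left(D \right)} = -5 + \frac{D}{4}$ ($v{\left(D \right)} = -6 + \frac{D - -4}{4} = -6 + \frac{D + 4}{4} = -6 + \frac{4 + D}{4} = -6 + \left(1 + \frac{D}{4}\right) = -5 + \frac{D}{4}$)
$1 v{\left(M \right)} 37 = 1 \left(-5 + \frac{1}{4} \cdot \frac{1}{7}\right) 37 = 1 \left(-5 + \frac{1}{28}\right) 37 = 1 \left(- \frac{139}{28}\right) 37 = \left(- \frac{139}{28}\right) 37 = - \frac{5143}{28}$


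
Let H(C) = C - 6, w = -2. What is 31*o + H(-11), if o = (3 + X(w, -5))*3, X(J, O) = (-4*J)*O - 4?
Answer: -3830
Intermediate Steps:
H(C) = -6 + C
X(J, O) = -4 - 4*J*O (X(J, O) = -4*J*O - 4 = -4 - 4*J*O)
o = -123 (o = (3 + (-4 - 4*(-2)*(-5)))*3 = (3 + (-4 - 40))*3 = (3 - 44)*3 = -41*3 = -123)
31*o + H(-11) = 31*(-123) + (-6 - 11) = -3813 - 17 = -3830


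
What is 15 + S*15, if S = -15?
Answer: -210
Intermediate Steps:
15 + S*15 = 15 - 15*15 = 15 - 225 = -210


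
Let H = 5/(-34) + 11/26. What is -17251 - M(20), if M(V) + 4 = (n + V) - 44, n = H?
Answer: -3806344/221 ≈ -17223.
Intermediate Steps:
H = 61/221 (H = 5*(-1/34) + 11*(1/26) = -5/34 + 11/26 = 61/221 ≈ 0.27602)
n = 61/221 ≈ 0.27602
M(V) = -10547/221 + V (M(V) = -4 + ((61/221 + V) - 44) = -4 + (-9663/221 + V) = -10547/221 + V)
-17251 - M(20) = -17251 - (-10547/221 + 20) = -17251 - 1*(-6127/221) = -17251 + 6127/221 = -3806344/221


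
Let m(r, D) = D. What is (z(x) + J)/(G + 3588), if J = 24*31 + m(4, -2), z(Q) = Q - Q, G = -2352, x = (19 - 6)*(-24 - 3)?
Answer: 371/618 ≈ 0.60032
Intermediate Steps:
x = -351 (x = 13*(-27) = -351)
z(Q) = 0
J = 742 (J = 24*31 - 2 = 744 - 2 = 742)
(z(x) + J)/(G + 3588) = (0 + 742)/(-2352 + 3588) = 742/1236 = 742*(1/1236) = 371/618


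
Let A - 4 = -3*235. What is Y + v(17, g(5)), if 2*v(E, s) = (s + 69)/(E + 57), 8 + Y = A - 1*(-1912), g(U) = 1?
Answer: 89057/74 ≈ 1203.5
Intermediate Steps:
A = -701 (A = 4 - 3*235 = 4 - 705 = -701)
Y = 1203 (Y = -8 + (-701 - 1*(-1912)) = -8 + (-701 + 1912) = -8 + 1211 = 1203)
v(E, s) = (69 + s)/(2*(57 + E)) (v(E, s) = ((s + 69)/(E + 57))/2 = ((69 + s)/(57 + E))/2 = (69 + s)/(2*(57 + E)))
Y + v(17, g(5)) = 1203 + (69 + 1)/(2*(57 + 17)) = 1203 + (1/2)*70/74 = 1203 + (1/2)*(1/74)*70 = 1203 + 35/74 = 89057/74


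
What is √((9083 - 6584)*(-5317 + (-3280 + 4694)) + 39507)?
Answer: I*√9714090 ≈ 3116.7*I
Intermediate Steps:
√((9083 - 6584)*(-5317 + (-3280 + 4694)) + 39507) = √(2499*(-5317 + 1414) + 39507) = √(2499*(-3903) + 39507) = √(-9753597 + 39507) = √(-9714090) = I*√9714090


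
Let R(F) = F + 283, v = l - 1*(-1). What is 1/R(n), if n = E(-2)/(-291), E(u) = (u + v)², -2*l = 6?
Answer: 291/82337 ≈ 0.0035343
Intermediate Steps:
l = -3 (l = -½*6 = -3)
v = -2 (v = -3 - 1*(-1) = -3 + 1 = -2)
E(u) = (-2 + u)² (E(u) = (u - 2)² = (-2 + u)²)
n = -16/291 (n = (-2 - 2)²/(-291) = (-4)²*(-1/291) = 16*(-1/291) = -16/291 ≈ -0.054983)
R(F) = 283 + F
1/R(n) = 1/(283 - 16/291) = 1/(82337/291) = 291/82337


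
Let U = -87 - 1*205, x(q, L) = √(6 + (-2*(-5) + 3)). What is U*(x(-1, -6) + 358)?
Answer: -104536 - 292*√19 ≈ -1.0581e+5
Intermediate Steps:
x(q, L) = √19 (x(q, L) = √(6 + (10 + 3)) = √(6 + 13) = √19)
U = -292 (U = -87 - 205 = -292)
U*(x(-1, -6) + 358) = -292*(√19 + 358) = -292*(358 + √19) = -104536 - 292*√19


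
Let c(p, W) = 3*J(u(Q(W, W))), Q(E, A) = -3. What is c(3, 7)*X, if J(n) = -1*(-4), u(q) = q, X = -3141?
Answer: -37692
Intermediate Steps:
J(n) = 4
c(p, W) = 12 (c(p, W) = 3*4 = 12)
c(3, 7)*X = 12*(-3141) = -37692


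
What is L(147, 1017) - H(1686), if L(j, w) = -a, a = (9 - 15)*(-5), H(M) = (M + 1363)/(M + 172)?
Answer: -58789/1858 ≈ -31.641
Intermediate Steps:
H(M) = (1363 + M)/(172 + M)
a = 30 (a = -6*(-5) = 30)
L(j, w) = -30 (L(j, w) = -1*30 = -30)
L(147, 1017) - H(1686) = -30 - (1363 + 1686)/(172 + 1686) = -30 - 3049/1858 = -58789/1858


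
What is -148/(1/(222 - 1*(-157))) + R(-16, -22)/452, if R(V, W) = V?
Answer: -6338400/113 ≈ -56092.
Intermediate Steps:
-148/(1/(222 - 1*(-157))) + R(-16, -22)/452 = -148/(1/(222 - 1*(-157))) - 16/452 = -148/(1/(222 + 157)) - 16*1/452 = -148/(1/379) - 4/113 = -148/1/379 - 4/113 = -148*379 - 4/113 = -56092 - 4/113 = -6338400/113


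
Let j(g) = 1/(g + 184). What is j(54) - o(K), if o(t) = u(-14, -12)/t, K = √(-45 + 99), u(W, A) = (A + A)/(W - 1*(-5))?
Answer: 1/238 - 4*√6/27 ≈ -0.35869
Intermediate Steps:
j(g) = 1/(184 + g)
u(W, A) = 2*A/(5 + W) (u(W, A) = (2*A)/(W + 5) = (2*A)/(5 + W) = 2*A/(5 + W))
K = 3*√6 (K = √54 = 3*√6 ≈ 7.3485)
o(t) = 8/(3*t) (o(t) = (2*(-12)/(5 - 14))/t = (2*(-12)/(-9))/t = (2*(-12)*(-⅑))/t = 8/(3*t))
j(54) - o(K) = 1/(184 + 54) - 8/(3*(3*√6)) = 1/238 - 8*√6/18/3 = 1/238 - 4*√6/27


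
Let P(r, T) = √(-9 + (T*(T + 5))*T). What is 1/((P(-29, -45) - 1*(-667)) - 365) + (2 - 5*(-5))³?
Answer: 3389668781/172213 - 3*I*√9001/172213 ≈ 19683.0 - 0.0016527*I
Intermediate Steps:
P(r, T) = √(-9 + T²*(5 + T)) (P(r, T) = √(-9 + (T*(5 + T))*T) = √(-9 + T²*(5 + T)))
1/((P(-29, -45) - 1*(-667)) - 365) + (2 - 5*(-5))³ = 1/((√(-9 + (-45)³ + 5*(-45)²) - 1*(-667)) - 365) + (2 - 5*(-5))³ = 1/((√(-9 - 91125 + 5*2025) + 667) - 365) + (2 + 25)³ = 1/((√(-9 - 91125 + 10125) + 667) - 365) + 27³ = 1/((√(-81009) + 667) - 365) + 19683 = 1/((3*I*√9001 + 667) - 365) + 19683 = 1/((667 + 3*I*√9001) - 365) + 19683 = 1/(302 + 3*I*√9001) + 19683 = 19683 + 1/(302 + 3*I*√9001)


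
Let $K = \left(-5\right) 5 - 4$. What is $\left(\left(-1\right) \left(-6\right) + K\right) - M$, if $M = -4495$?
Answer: $4472$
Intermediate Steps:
$K = -29$ ($K = -25 - 4 = -29$)
$\left(\left(-1\right) \left(-6\right) + K\right) - M = \left(\left(-1\right) \left(-6\right) - 29\right) - -4495 = \left(6 - 29\right) + 4495 = -23 + 4495 = 4472$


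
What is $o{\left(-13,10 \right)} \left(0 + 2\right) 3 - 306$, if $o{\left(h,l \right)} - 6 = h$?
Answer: $-348$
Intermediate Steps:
$o{\left(h,l \right)} = 6 + h$
$o{\left(-13,10 \right)} \left(0 + 2\right) 3 - 306 = \left(6 - 13\right) \left(0 + 2\right) 3 - 306 = - 7 \cdot 2 \cdot 3 - 306 = \left(-7\right) 6 - 306 = -42 - 306 = -348$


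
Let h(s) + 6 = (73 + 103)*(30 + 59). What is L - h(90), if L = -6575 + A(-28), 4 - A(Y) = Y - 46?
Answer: -22155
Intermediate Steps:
A(Y) = 50 - Y (A(Y) = 4 - (Y - 46) = 4 - (-46 + Y) = 4 + (46 - Y) = 50 - Y)
h(s) = 15658 (h(s) = -6 + (73 + 103)*(30 + 59) = -6 + 176*89 = -6 + 15664 = 15658)
L = -6497 (L = -6575 + (50 - 1*(-28)) = -6575 + (50 + 28) = -6575 + 78 = -6497)
L - h(90) = -6497 - 1*15658 = -6497 - 15658 = -22155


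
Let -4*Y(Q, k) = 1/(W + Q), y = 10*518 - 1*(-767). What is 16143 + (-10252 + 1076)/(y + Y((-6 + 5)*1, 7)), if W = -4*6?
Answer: 259441639/16073 ≈ 16141.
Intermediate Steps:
W = -24
y = 5947 (y = 5180 + 767 = 5947)
Y(Q, k) = -1/(4*(-24 + Q))
16143 + (-10252 + 1076)/(y + Y((-6 + 5)*1, 7)) = 16143 + (-10252 + 1076)/(5947 - 1/(-96 + 4*((-6 + 5)*1))) = 16143 - 9176/(5947 - 1/(-96 + 4*(-1*1))) = 16143 - 9176/(5947 - 1/(-96 + 4*(-1))) = 16143 - 9176/(5947 - 1/(-96 - 4)) = 16143 - 9176/(5947 - 1/(-100)) = 16143 - 9176/(5947 - 1*(-1/100)) = 16143 - 9176/(5947 + 1/100) = 16143 - 9176/594701/100 = 16143 - 9176*100/594701 = 16143 - 24800/16073 = 259441639/16073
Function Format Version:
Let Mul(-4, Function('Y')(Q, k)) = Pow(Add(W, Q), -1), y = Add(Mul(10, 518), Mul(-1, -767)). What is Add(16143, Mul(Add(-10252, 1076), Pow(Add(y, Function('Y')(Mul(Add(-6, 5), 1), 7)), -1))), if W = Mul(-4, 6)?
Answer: Rational(259441639, 16073) ≈ 16141.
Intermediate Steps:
W = -24
y = 5947 (y = Add(5180, 767) = 5947)
Function('Y')(Q, k) = Mul(Rational(-1, 4), Pow(Add(-24, Q), -1))
Add(16143, Mul(Add(-10252, 1076), Pow(Add(y, Function('Y')(Mul(Add(-6, 5), 1), 7)), -1))) = Add(16143, Mul(Add(-10252, 1076), Pow(Add(5947, Mul(-1, Pow(Add(-96, Mul(4, Mul(Add(-6, 5), 1))), -1))), -1))) = Add(16143, Mul(-9176, Pow(Add(5947, Mul(-1, Pow(Add(-96, Mul(4, Mul(-1, 1))), -1))), -1))) = Add(16143, Mul(-9176, Pow(Add(5947, Mul(-1, Pow(Add(-96, Mul(4, -1)), -1))), -1))) = Add(16143, Mul(-9176, Pow(Add(5947, Mul(-1, Pow(Add(-96, -4), -1))), -1))) = Add(16143, Mul(-9176, Pow(Add(5947, Mul(-1, Pow(-100, -1))), -1))) = Add(16143, Mul(-9176, Pow(Add(5947, Mul(-1, Rational(-1, 100))), -1))) = Add(16143, Mul(-9176, Pow(Add(5947, Rational(1, 100)), -1))) = Add(16143, Mul(-9176, Pow(Rational(594701, 100), -1))) = Add(16143, Mul(-9176, Rational(100, 594701))) = Add(16143, Rational(-24800, 16073)) = Rational(259441639, 16073)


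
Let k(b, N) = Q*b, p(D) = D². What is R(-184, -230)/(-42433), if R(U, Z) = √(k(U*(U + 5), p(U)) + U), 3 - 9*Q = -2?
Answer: -4*√10189/127299 ≈ -0.0031718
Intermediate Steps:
Q = 5/9 (Q = ⅓ - ⅑*(-2) = ⅓ + 2/9 = 5/9 ≈ 0.55556)
k(b, N) = 5*b/9
R(U, Z) = √(U + 5*U*(5 + U)/9) (R(U, Z) = √(5*(U*(U + 5))/9 + U) = √(5*(U*(5 + U))/9 + U) = √(5*U*(5 + U)/9 + U) = √(U + 5*U*(5 + U)/9))
R(-184, -230)/(-42433) = (√(-184*(34 + 5*(-184)))/3)/(-42433) = (√(-184*(34 - 920))/3)*(-1/42433) = (√(-184*(-886))/3)*(-1/42433) = (√163024/3)*(-1/42433) = ((4*√10189)/3)*(-1/42433) = (4*√10189/3)*(-1/42433) = -4*√10189/127299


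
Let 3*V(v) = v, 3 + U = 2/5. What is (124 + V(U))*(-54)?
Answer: -33246/5 ≈ -6649.2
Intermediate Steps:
U = -13/5 (U = -3 + 2/5 = -13/5 ≈ -2.6000)
V(v) = v/3
(124 + V(U))*(-54) = (124 + (1/3)*(-13/5))*(-54) = (124 - 13/15)*(-54) = (1847/15)*(-54) = -33246/5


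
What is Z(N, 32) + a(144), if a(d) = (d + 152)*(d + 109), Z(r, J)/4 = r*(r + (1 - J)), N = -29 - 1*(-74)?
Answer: 77408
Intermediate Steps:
N = 45 (N = -29 + 74 = 45)
Z(r, J) = 4*r*(1 + r - J) (Z(r, J) = 4*(r*(r + (1 - J))) = 4*(r*(1 + r - J)) = 4*r*(1 + r - J))
a(d) = (109 + d)*(152 + d) (a(d) = (152 + d)*(109 + d) = (109 + d)*(152 + d))
Z(N, 32) + a(144) = 4*45*(1 + 45 - 1*32) + (16568 + 144² + 261*144) = 4*45*(1 + 45 - 32) + (16568 + 20736 + 37584) = 4*45*14 + 74888 = 2520 + 74888 = 77408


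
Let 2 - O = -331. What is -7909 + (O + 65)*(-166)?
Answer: -73977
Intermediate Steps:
O = 333 (O = 2 - 1*(-331) = 2 + 331 = 333)
-7909 + (O + 65)*(-166) = -7909 + (333 + 65)*(-166) = -7909 + 398*(-166) = -7909 - 66068 = -73977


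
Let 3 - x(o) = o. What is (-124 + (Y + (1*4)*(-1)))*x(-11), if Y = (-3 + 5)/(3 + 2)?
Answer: -8932/5 ≈ -1786.4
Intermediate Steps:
x(o) = 3 - o
Y = 2/5 ≈ 0.40000
(-124 + (Y + (1*4)*(-1)))*x(-11) = (-124 + (2/5 + (1*4)*(-1)))*(3 - 1*(-11)) = (-124 + (2/5 + 4*(-1)))*(3 + 11) = (-124 + (2/5 - 4))*14 = (-124 - 18/5)*14 = -638/5*14 = -8932/5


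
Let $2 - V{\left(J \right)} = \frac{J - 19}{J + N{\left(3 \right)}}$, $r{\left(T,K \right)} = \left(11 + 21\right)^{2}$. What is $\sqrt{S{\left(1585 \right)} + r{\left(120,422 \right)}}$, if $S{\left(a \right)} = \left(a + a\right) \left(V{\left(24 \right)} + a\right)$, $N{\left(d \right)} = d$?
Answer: $\frac{2 \sqrt{101882346}}{9} \approx 2243.0$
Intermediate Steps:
$r{\left(T,K \right)} = 1024$ ($r{\left(T,K \right)} = 32^{2} = 1024$)
$V{\left(J \right)} = 2 - \frac{-19 + J}{3 + J}$ ($V{\left(J \right)} = 2 - \frac{J - 19}{J + 3} = 2 - \frac{-19 + J}{3 + J}$)
$S{\left(a \right)} = 2 a \left(\frac{49}{27} + a\right)$ ($S{\left(a \right)} = \left(a + a\right) \left(\frac{25 + 24}{3 + 24} + a\right) = 2 a \left(\frac{1}{27} \cdot 49 + a\right) = 2 a \left(\frac{49}{27} + a\right)$)
$\sqrt{S{\left(1585 \right)} + r{\left(120,422 \right)}} = \sqrt{\frac{2}{27} \cdot 1585 \left(49 + 27 \cdot 1585\right) + 1024} = \sqrt{\frac{2}{27} \cdot 1585 \left(49 + 42795\right) + 1024} = \sqrt{\frac{2}{27} \cdot 1585 \cdot 42844 + 1024} = \sqrt{\frac{135815480}{27} + 1024} = \sqrt{\frac{135843128}{27}} = \frac{2 \sqrt{101882346}}{9}$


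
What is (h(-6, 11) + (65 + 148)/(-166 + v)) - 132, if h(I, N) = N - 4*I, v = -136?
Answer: -29507/302 ≈ -97.705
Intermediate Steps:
(h(-6, 11) + (65 + 148)/(-166 + v)) - 132 = ((11 - 4*(-6)) + (65 + 148)/(-166 - 136)) - 132 = ((11 + 24) + 213/(-302)) - 132 = (35 + 213*(-1/302)) - 132 = (35 - 213/302) - 132 = 10357/302 - 132 = -29507/302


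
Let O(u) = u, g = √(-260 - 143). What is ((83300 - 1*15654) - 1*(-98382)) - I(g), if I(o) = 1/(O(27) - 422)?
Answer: 65581061/395 ≈ 1.6603e+5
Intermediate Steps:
g = I*√403 (g = √(-403) = I*√403 ≈ 20.075*I)
I(o) = -1/395 (I(o) = 1/(27 - 422) = 1/(-395) = -1/395)
((83300 - 1*15654) - 1*(-98382)) - I(g) = ((83300 - 1*15654) - 1*(-98382)) - 1*(-1/395) = ((83300 - 15654) + 98382) + 1/395 = (67646 + 98382) + 1/395 = 166028 + 1/395 = 65581061/395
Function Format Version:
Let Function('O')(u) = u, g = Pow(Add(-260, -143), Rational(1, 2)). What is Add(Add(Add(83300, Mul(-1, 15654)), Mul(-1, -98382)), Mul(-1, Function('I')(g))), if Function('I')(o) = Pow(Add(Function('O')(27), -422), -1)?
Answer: Rational(65581061, 395) ≈ 1.6603e+5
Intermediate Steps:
g = Mul(I, Pow(403, Rational(1, 2))) (g = Pow(-403, Rational(1, 2)) = Mul(I, Pow(403, Rational(1, 2))) ≈ Mul(20.075, I))
Function('I')(o) = Rational(-1, 395) (Function('I')(o) = Pow(Add(27, -422), -1) = Pow(-395, -1) = Rational(-1, 395))
Add(Add(Add(83300, Mul(-1, 15654)), Mul(-1, -98382)), Mul(-1, Function('I')(g))) = Add(Add(Add(83300, Mul(-1, 15654)), Mul(-1, -98382)), Mul(-1, Rational(-1, 395))) = Add(Add(Add(83300, -15654), 98382), Rational(1, 395)) = Add(Add(67646, 98382), Rational(1, 395)) = Add(166028, Rational(1, 395)) = Rational(65581061, 395)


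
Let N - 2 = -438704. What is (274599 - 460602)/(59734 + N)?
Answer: 186003/378968 ≈ 0.49081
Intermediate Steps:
N = -438702 (N = 2 - 438704 = -438702)
(274599 - 460602)/(59734 + N) = (274599 - 460602)/(59734 - 438702) = -186003/(-378968) = -186003*(-1/378968) = 186003/378968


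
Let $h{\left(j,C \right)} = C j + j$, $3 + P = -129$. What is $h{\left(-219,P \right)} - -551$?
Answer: $29240$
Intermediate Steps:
$P = -132$ ($P = -3 - 129 = -132$)
$h{\left(j,C \right)} = j + C j$
$h{\left(-219,P \right)} - -551 = - 219 \left(1 - 132\right) - -551 = \left(-219\right) \left(-131\right) + 551 = 28689 + 551 = 29240$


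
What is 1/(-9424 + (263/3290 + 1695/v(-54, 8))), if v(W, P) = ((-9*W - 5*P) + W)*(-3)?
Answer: -92120/868264291 ≈ -0.00010610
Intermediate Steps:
v(W, P) = 15*P + 24*W (v(W, P) = (-8*W - 5*P)*(-3) = 15*P + 24*W)
1/(-9424 + (263/3290 + 1695/v(-54, 8))) = 1/(-9424 + (263/3290 + 1695/(15*8 + 24*(-54)))) = 1/(-9424 + (263*(1/3290) + 1695/(120 - 1296))) = 1/(-9424 + (263/3290 + 1695/(-1176))) = 1/(-9424 + (263/3290 + 1695*(-1/1176))) = 1/(-9424 + (263/3290 - 565/392)) = 1/(-9424 - 125411/92120) = 1/(-868264291/92120) = -92120/868264291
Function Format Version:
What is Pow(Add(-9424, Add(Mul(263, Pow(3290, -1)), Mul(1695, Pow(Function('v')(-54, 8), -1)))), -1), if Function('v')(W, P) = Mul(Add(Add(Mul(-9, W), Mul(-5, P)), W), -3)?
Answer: Rational(-92120, 868264291) ≈ -0.00010610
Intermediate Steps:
Function('v')(W, P) = Add(Mul(15, P), Mul(24, W)) (Function('v')(W, P) = Mul(Add(Mul(-8, W), Mul(-5, P)), -3) = Add(Mul(15, P), Mul(24, W)))
Pow(Add(-9424, Add(Mul(263, Pow(3290, -1)), Mul(1695, Pow(Function('v')(-54, 8), -1)))), -1) = Pow(Add(-9424, Add(Mul(263, Pow(3290, -1)), Mul(1695, Pow(Add(Mul(15, 8), Mul(24, -54)), -1)))), -1) = Pow(Add(-9424, Add(Mul(263, Rational(1, 3290)), Mul(1695, Pow(Add(120, -1296), -1)))), -1) = Pow(Add(-9424, Add(Rational(263, 3290), Mul(1695, Pow(-1176, -1)))), -1) = Pow(Add(-9424, Add(Rational(263, 3290), Mul(1695, Rational(-1, 1176)))), -1) = Pow(Add(-9424, Add(Rational(263, 3290), Rational(-565, 392))), -1) = Pow(Add(-9424, Rational(-125411, 92120)), -1) = Pow(Rational(-868264291, 92120), -1) = Rational(-92120, 868264291)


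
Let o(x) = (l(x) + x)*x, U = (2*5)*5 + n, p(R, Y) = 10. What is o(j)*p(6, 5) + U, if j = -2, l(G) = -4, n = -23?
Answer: 147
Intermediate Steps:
U = 27 (U = (2*5)*5 - 23 = 10*5 - 23 = 50 - 23 = 27)
o(x) = x*(-4 + x) (o(x) = (-4 + x)*x = x*(-4 + x))
o(j)*p(6, 5) + U = -2*(-4 - 2)*10 + 27 = -2*(-6)*10 + 27 = 12*10 + 27 = 120 + 27 = 147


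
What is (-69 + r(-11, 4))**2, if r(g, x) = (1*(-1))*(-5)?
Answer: 4096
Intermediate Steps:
r(g, x) = 5 (r(g, x) = -1*(-5) = 5)
(-69 + r(-11, 4))**2 = (-69 + 5)**2 = (-64)**2 = 4096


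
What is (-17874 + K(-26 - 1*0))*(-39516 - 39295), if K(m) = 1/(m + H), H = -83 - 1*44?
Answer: 215526254353/153 ≈ 1.4087e+9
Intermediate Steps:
H = -127 (H = -83 - 44 = -127)
K(m) = 1/(-127 + m) (K(m) = 1/(m - 127) = 1/(-127 + m))
(-17874 + K(-26 - 1*0))*(-39516 - 39295) = (-17874 + 1/(-127 + (-26 - 1*0)))*(-39516 - 39295) = (-17874 + 1/(-127 + (-26 + 0)))*(-78811) = (-17874 + 1/(-127 - 26))*(-78811) = (-17874 + 1/(-153))*(-78811) = (-17874 - 1/153)*(-78811) = -2734723/153*(-78811) = 215526254353/153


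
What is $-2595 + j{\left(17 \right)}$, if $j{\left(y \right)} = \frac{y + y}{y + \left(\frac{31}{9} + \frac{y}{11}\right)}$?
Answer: $- \frac{5645949}{2177} \approx -2593.5$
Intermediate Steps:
$j{\left(y \right)} = \frac{2 y}{\frac{31}{9} + \frac{12 y}{11}}$ ($j{\left(y \right)} = \frac{2 y}{y + \left(31 \cdot \frac{1}{9} + y \frac{1}{11}\right)} = \frac{2 y}{y + \left(\frac{31}{9} + \frac{y}{11}\right)} = \frac{2 y}{\frac{31}{9} + \frac{12 y}{11}}$)
$-2595 + j{\left(17 \right)} = -2595 + 198 \cdot 17 \frac{1}{341 + 108 \cdot 17} = -2595 + 198 \cdot 17 \frac{1}{341 + 1836} = -2595 + 198 \cdot 17 \cdot \frac{1}{2177} = -2595 + \frac{3366}{2177} = - \frac{5645949}{2177}$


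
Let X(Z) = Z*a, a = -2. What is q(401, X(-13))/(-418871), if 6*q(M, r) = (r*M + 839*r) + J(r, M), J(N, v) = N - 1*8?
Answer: -16129/1256613 ≈ -0.012835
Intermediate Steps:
J(N, v) = -8 + N (J(N, v) = N - 8 = -8 + N)
X(Z) = -2*Z (X(Z) = Z*(-2) = -2*Z)
q(M, r) = -4/3 + 140*r + M*r/6 (q(M, r) = ((r*M + 839*r) + (-8 + r))/6 = ((M*r + 839*r) + (-8 + r))/6 = ((839*r + M*r) + (-8 + r))/6 = (-8 + 840*r + M*r)/6 = -4/3 + 140*r + M*r/6)
q(401, X(-13))/(-418871) = (-4/3 + 140*(-2*(-13)) + (1/6)*401*(-2*(-13)))/(-418871) = (-4/3 + 140*26 + (1/6)*401*26)*(-1/418871) = (-4/3 + 3640 + 5213/3)*(-1/418871) = (16129/3)*(-1/418871) = -16129/1256613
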